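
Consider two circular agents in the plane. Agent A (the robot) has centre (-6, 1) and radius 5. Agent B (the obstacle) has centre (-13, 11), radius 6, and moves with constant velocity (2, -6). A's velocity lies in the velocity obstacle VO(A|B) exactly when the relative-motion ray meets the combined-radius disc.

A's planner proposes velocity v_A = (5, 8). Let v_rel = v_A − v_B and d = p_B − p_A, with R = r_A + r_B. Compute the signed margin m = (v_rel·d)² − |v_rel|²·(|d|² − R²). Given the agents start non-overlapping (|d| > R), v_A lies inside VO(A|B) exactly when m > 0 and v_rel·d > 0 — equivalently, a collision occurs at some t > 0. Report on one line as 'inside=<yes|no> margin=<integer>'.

d = (-7, 10),  |d|² = 149;  R = 5+6 = 11,  c = 149−11² = 28
v_rel = (3, 14),  |v_rel|² = 205;  v_rel·d = (3)·(-7) + (14)·(10) = 119
205·t² − 238·t + 28 = 0  ⇒  m = 119² − 205·28 = 8421
m = 8421 > 0,  v_rel·d = 119 > 0  ⇒  inside

inside=yes margin=8421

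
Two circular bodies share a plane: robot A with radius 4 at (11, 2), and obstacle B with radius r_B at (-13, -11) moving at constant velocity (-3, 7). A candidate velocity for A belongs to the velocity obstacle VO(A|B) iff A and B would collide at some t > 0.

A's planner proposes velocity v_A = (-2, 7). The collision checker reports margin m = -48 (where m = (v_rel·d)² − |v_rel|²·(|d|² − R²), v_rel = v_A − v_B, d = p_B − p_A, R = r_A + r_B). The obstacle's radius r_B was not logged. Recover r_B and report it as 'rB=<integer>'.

m = -48
d = (-24, -13);  v_rel = (1, 0),  |v_rel|² = 1
v_rel×d = (1)·(-13) − (0)·(-24) = -13
since m = R²·1 − (-13)²:  R² = (169 + -48) / 1 = 121
R = √121 = 11  ⇒  r_B = 11 − 4 = 7

rB=7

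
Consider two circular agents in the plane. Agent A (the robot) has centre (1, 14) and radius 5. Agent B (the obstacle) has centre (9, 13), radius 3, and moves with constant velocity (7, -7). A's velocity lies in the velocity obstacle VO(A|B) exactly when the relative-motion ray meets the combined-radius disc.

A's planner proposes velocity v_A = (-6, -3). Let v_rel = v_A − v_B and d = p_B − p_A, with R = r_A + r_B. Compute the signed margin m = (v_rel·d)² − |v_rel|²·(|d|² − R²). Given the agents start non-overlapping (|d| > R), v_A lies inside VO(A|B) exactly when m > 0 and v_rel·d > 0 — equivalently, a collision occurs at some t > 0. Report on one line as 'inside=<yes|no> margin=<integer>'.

d = (8, -1),  |d|² = 65;  R = 5+3 = 8,  c = 65−8² = 1
v_rel = (-13, 4),  |v_rel|² = 185;  v_rel·d = (-13)·(8) + (4)·(-1) = -108
185·t² + 216·t + 1 = 0  ⇒  m = (-108)² − 185·1 = 11479
m = 11479 > 0,  v_rel·d = -108 < 0  ⇒  outside

inside=no margin=11479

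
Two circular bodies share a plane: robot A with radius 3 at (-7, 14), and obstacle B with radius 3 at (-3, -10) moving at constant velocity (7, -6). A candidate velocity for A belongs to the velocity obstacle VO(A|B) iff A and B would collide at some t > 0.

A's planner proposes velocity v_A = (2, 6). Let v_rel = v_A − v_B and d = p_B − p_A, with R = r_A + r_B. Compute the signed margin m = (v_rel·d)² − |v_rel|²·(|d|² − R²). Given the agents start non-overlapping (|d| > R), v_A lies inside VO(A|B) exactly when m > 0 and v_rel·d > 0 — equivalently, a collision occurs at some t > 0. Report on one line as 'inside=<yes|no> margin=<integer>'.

d = (4, -24),  |d|² = 592;  R = 3+3 = 6,  c = 592−6² = 556
v_rel = (-5, 12),  |v_rel|² = 169;  v_rel·d = (-5)·(4) + (12)·(-24) = -308
169·t² + 616·t + 556 = 0  ⇒  m = (-308)² − 169·556 = 900
m = 900 > 0,  v_rel·d = -308 < 0  ⇒  outside

inside=no margin=900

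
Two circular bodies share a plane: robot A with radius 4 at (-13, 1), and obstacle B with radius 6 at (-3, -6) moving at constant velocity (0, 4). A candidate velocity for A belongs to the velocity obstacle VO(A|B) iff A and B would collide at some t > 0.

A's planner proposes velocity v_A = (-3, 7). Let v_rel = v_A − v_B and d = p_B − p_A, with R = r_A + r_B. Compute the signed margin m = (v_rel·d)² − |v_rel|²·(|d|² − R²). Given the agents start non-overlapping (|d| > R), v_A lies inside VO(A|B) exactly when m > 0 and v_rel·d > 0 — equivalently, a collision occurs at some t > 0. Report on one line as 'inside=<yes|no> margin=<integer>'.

d = (10, -7),  |d|² = 149;  R = 4+6 = 10,  c = 149−10² = 49
v_rel = (-3, 3),  |v_rel|² = 18;  v_rel·d = (-3)·(10) + (3)·(-7) = -51
18·t² + 102·t + 49 = 0  ⇒  m = (-51)² − 18·49 = 1719
m = 1719 > 0,  v_rel·d = -51 < 0  ⇒  outside

inside=no margin=1719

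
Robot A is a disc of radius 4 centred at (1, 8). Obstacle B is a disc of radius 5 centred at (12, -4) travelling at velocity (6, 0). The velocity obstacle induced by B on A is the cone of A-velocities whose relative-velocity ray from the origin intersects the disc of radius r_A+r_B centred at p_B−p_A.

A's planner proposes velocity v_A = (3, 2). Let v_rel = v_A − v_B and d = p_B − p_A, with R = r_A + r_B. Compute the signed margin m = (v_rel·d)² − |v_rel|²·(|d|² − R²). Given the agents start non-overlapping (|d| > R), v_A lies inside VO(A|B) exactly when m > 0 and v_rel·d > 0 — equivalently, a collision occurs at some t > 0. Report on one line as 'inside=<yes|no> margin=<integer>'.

d = (11, -12),  |d|² = 265;  R = 4+5 = 9,  c = 265−9² = 184
v_rel = (-3, 2),  |v_rel|² = 13;  v_rel·d = (-3)·(11) + (2)·(-12) = -57
13·t² + 114·t + 184 = 0  ⇒  m = (-57)² − 13·184 = 857
m = 857 > 0,  v_rel·d = -57 < 0  ⇒  outside

inside=no margin=857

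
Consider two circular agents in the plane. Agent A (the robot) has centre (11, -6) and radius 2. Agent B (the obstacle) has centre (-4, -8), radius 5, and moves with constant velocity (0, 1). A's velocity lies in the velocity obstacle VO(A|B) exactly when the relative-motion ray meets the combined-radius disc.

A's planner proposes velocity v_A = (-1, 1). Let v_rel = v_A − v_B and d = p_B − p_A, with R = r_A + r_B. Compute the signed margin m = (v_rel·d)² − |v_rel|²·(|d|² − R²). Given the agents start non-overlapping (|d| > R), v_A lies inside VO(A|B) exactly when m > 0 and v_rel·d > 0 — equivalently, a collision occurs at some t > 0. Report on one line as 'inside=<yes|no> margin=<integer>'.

d = (-15, -2),  |d|² = 229;  R = 2+5 = 7,  c = 229−7² = 180
v_rel = (-1, 0),  |v_rel|² = 1;  v_rel·d = (-1)·(-15) + (0)·(-2) = 15
1·t² − 30·t + 180 = 0  ⇒  m = 15² − 1·180 = 45
m = 45 > 0,  v_rel·d = 15 > 0  ⇒  inside

inside=yes margin=45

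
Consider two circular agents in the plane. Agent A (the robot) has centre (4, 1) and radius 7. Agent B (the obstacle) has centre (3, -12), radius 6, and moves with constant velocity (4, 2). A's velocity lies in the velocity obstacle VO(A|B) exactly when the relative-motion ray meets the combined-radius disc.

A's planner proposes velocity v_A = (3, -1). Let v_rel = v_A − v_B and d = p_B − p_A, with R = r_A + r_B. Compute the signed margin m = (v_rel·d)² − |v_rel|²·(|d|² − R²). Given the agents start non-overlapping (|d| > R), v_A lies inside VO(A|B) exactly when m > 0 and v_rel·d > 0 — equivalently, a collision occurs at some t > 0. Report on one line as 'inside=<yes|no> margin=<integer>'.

d = (-1, -13),  |d|² = 170;  R = 7+6 = 13,  c = 170−13² = 1
v_rel = (-1, -3),  |v_rel|² = 10;  v_rel·d = (-1)·(-1) + (-3)·(-13) = 40
10·t² − 80·t + 1 = 0  ⇒  m = 40² − 10·1 = 1590
m = 1590 > 0,  v_rel·d = 40 > 0  ⇒  inside

inside=yes margin=1590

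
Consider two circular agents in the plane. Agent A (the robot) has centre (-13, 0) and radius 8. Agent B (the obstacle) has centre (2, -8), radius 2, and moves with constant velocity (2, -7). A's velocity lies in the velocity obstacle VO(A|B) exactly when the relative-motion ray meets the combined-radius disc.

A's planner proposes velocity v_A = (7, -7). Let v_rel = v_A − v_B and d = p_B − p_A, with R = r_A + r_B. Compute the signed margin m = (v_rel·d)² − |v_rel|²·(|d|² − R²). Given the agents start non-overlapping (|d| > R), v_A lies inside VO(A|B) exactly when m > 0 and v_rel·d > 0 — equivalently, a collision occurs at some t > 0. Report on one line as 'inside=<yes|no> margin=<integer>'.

d = (15, -8),  |d|² = 289;  R = 8+2 = 10,  c = 289−10² = 189
v_rel = (5, 0),  |v_rel|² = 25;  v_rel·d = (5)·(15) + (0)·(-8) = 75
25·t² − 150·t + 189 = 0  ⇒  m = 75² − 25·189 = 900
m = 900 > 0,  v_rel·d = 75 > 0  ⇒  inside

inside=yes margin=900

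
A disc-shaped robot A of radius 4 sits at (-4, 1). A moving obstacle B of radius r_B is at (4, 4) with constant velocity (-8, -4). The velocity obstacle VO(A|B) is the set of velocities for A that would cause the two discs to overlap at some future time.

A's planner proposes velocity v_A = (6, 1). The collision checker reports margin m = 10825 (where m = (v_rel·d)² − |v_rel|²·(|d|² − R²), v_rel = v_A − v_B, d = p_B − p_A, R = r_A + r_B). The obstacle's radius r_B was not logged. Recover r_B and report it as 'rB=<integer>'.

m = 10825
d = (8, 3);  v_rel = (14, 5),  |v_rel|² = 221
v_rel×d = (14)·(3) − (5)·(8) = 2
since m = R²·221 − 2²:  R² = (4 + 10825) / 221 = 49
R = √49 = 7  ⇒  r_B = 7 − 4 = 3

rB=3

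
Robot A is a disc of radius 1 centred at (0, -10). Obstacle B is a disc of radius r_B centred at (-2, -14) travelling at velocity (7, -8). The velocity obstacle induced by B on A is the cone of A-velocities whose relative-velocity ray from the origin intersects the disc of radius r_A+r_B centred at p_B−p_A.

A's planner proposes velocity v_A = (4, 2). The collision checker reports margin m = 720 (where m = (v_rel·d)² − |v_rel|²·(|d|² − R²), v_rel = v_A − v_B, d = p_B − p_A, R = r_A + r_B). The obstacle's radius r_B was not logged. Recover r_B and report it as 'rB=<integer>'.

m = 720
d = (-2, -4);  v_rel = (-3, 10),  |v_rel|² = 109
v_rel×d = (-3)·(-4) − (10)·(-2) = 32
since m = R²·109 − 32²:  R² = (1024 + 720) / 109 = 16
R = √16 = 4  ⇒  r_B = 4 − 1 = 3

rB=3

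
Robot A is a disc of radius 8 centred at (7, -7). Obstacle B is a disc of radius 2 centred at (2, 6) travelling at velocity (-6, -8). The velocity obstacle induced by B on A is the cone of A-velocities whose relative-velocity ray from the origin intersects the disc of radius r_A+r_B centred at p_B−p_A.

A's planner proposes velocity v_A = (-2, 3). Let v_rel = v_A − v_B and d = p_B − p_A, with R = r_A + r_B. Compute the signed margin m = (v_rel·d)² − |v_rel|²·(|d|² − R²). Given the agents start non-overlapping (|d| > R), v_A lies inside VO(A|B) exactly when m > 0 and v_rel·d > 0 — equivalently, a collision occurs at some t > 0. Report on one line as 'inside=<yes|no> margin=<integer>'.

d = (-5, 13),  |d|² = 194;  R = 8+2 = 10,  c = 194−10² = 94
v_rel = (4, 11),  |v_rel|² = 137;  v_rel·d = (4)·(-5) + (11)·(13) = 123
137·t² − 246·t + 94 = 0  ⇒  m = 123² − 137·94 = 2251
m = 2251 > 0,  v_rel·d = 123 > 0  ⇒  inside

inside=yes margin=2251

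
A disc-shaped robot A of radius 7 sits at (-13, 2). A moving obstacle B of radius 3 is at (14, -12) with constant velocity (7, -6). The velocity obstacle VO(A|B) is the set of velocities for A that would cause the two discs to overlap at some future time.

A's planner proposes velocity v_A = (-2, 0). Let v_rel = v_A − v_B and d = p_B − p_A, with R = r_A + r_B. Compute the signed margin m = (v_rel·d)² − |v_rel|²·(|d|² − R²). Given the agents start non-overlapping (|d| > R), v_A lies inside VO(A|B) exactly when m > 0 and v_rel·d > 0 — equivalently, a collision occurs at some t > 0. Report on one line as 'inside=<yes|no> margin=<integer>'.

d = (27, -14),  |d|² = 925;  R = 7+3 = 10,  c = 925−10² = 825
v_rel = (-9, 6),  |v_rel|² = 117;  v_rel·d = (-9)·(27) + (6)·(-14) = -327
117·t² + 654·t + 825 = 0  ⇒  m = (-327)² − 117·825 = 10404
m = 10404 > 0,  v_rel·d = -327 < 0  ⇒  outside

inside=no margin=10404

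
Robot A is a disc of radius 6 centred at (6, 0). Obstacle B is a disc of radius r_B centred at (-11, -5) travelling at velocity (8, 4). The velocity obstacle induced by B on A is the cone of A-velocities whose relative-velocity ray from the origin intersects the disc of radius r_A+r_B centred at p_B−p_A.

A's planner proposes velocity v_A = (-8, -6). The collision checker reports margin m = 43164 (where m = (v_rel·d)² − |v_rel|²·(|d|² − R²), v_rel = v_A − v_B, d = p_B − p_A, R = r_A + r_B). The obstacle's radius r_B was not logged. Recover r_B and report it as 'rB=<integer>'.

m = 43164
d = (-17, -5);  v_rel = (-16, -10),  |v_rel|² = 356
v_rel×d = (-16)·(-5) − (-10)·(-17) = -90
since m = R²·356 − (-90)²:  R² = (8100 + 43164) / 356 = 144
R = √144 = 12  ⇒  r_B = 12 − 6 = 6

rB=6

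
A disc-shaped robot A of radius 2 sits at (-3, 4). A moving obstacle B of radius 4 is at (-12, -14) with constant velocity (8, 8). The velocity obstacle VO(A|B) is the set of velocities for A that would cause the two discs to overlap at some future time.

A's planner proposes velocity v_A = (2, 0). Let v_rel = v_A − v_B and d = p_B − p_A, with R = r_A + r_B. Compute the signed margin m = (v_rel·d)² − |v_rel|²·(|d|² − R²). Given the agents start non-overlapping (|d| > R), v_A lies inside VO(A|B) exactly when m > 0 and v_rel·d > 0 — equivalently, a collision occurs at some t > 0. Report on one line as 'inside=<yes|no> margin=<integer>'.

d = (-9, -18),  |d|² = 405;  R = 2+4 = 6,  c = 405−6² = 369
v_rel = (-6, -8),  |v_rel|² = 100;  v_rel·d = (-6)·(-9) + (-8)·(-18) = 198
100·t² − 396·t + 369 = 0  ⇒  m = 198² − 100·369 = 2304
m = 2304 > 0,  v_rel·d = 198 > 0  ⇒  inside

inside=yes margin=2304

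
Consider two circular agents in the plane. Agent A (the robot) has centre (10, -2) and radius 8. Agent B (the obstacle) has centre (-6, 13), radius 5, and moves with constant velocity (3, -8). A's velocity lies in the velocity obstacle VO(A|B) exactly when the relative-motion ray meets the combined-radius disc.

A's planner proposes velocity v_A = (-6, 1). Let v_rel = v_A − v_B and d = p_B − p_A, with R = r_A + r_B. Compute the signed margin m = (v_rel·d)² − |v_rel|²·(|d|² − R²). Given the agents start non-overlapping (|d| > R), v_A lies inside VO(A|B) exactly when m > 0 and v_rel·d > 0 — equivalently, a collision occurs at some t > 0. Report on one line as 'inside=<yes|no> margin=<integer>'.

d = (-16, 15),  |d|² = 481;  R = 8+5 = 13,  c = 481−13² = 312
v_rel = (-9, 9),  |v_rel|² = 162;  v_rel·d = (-9)·(-16) + (9)·(15) = 279
162·t² − 558·t + 312 = 0  ⇒  m = 279² − 162·312 = 27297
m = 27297 > 0,  v_rel·d = 279 > 0  ⇒  inside

inside=yes margin=27297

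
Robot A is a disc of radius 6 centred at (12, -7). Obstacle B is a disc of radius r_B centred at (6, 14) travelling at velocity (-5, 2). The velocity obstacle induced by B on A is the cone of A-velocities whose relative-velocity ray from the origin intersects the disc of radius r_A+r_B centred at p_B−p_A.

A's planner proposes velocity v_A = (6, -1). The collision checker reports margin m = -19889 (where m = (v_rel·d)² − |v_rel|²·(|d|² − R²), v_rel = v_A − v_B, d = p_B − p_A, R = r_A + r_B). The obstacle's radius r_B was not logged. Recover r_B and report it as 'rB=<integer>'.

m = -19889
d = (-6, 21);  v_rel = (11, -3),  |v_rel|² = 130
v_rel×d = (11)·(21) − (-3)·(-6) = 213
since m = R²·130 − 213²:  R² = (45369 + -19889) / 130 = 196
R = √196 = 14  ⇒  r_B = 14 − 6 = 8

rB=8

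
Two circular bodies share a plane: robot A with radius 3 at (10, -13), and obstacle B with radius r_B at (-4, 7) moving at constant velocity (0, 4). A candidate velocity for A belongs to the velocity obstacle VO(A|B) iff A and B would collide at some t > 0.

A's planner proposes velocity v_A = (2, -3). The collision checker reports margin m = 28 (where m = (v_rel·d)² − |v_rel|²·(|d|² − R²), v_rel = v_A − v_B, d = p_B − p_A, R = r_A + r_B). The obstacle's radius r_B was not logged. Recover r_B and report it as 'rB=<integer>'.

m = 28
d = (-14, 20);  v_rel = (2, -7),  |v_rel|² = 53
v_rel×d = (2)·(20) − (-7)·(-14) = -58
since m = R²·53 − (-58)²:  R² = (3364 + 28) / 53 = 64
R = √64 = 8  ⇒  r_B = 8 − 3 = 5

rB=5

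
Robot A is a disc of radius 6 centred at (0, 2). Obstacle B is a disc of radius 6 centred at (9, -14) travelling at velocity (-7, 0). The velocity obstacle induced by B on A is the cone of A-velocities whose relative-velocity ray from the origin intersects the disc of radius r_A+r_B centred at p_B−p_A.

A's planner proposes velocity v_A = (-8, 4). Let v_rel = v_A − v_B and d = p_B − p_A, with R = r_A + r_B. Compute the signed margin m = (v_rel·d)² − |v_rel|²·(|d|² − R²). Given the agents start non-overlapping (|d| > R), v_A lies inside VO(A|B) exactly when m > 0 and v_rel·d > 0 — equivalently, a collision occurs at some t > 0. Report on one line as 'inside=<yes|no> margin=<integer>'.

d = (9, -16),  |d|² = 337;  R = 6+6 = 12,  c = 337−12² = 193
v_rel = (-1, 4),  |v_rel|² = 17;  v_rel·d = (-1)·(9) + (4)·(-16) = -73
17·t² + 146·t + 193 = 0  ⇒  m = (-73)² − 17·193 = 2048
m = 2048 > 0,  v_rel·d = -73 < 0  ⇒  outside

inside=no margin=2048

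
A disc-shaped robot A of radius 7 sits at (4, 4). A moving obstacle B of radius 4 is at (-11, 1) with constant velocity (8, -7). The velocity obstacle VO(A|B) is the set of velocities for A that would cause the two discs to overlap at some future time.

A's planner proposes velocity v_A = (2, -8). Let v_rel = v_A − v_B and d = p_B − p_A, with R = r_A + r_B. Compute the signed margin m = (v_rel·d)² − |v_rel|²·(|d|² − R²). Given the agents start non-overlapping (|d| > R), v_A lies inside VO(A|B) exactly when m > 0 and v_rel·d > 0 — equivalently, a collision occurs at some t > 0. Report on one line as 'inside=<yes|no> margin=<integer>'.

d = (-15, -3),  |d|² = 234;  R = 7+4 = 11,  c = 234−11² = 113
v_rel = (-6, -1),  |v_rel|² = 37;  v_rel·d = (-6)·(-15) + (-1)·(-3) = 93
37·t² − 186·t + 113 = 0  ⇒  m = 93² − 37·113 = 4468
m = 4468 > 0,  v_rel·d = 93 > 0  ⇒  inside

inside=yes margin=4468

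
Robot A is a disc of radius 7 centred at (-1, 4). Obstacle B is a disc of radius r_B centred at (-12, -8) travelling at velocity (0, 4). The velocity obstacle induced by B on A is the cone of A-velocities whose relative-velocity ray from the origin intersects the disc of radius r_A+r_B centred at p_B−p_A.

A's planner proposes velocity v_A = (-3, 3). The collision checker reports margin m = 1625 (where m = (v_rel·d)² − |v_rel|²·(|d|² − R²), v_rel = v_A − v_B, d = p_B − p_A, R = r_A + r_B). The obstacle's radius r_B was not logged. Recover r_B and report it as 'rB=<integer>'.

m = 1625
d = (-11, -12);  v_rel = (-3, -1),  |v_rel|² = 10
v_rel×d = (-3)·(-12) − (-1)·(-11) = 25
since m = R²·10 − 25²:  R² = (625 + 1625) / 10 = 225
R = √225 = 15  ⇒  r_B = 15 − 7 = 8

rB=8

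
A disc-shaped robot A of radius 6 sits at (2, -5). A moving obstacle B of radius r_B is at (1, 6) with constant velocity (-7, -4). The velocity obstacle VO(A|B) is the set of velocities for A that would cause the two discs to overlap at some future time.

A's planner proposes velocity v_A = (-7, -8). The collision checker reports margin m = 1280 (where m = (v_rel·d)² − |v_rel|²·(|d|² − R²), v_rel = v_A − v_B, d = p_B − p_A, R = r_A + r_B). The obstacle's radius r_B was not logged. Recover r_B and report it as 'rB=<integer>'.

m = 1280
d = (-1, 11);  v_rel = (0, -4),  |v_rel|² = 16
v_rel×d = (0)·(11) − (-4)·(-1) = -4
since m = R²·16 − (-4)²:  R² = (16 + 1280) / 16 = 81
R = √81 = 9  ⇒  r_B = 9 − 6 = 3

rB=3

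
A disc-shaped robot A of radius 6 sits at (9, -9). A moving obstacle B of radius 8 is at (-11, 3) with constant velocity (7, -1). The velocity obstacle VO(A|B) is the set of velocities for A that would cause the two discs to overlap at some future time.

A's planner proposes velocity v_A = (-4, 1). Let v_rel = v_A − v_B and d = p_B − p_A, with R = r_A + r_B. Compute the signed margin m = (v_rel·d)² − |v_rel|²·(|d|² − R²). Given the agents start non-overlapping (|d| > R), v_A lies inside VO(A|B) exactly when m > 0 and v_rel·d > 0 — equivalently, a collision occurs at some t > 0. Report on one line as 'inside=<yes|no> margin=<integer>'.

d = (-20, 12),  |d|² = 544;  R = 6+8 = 14,  c = 544−14² = 348
v_rel = (-11, 2),  |v_rel|² = 125;  v_rel·d = (-11)·(-20) + (2)·(12) = 244
125·t² − 488·t + 348 = 0  ⇒  m = 244² − 125·348 = 16036
m = 16036 > 0,  v_rel·d = 244 > 0  ⇒  inside

inside=yes margin=16036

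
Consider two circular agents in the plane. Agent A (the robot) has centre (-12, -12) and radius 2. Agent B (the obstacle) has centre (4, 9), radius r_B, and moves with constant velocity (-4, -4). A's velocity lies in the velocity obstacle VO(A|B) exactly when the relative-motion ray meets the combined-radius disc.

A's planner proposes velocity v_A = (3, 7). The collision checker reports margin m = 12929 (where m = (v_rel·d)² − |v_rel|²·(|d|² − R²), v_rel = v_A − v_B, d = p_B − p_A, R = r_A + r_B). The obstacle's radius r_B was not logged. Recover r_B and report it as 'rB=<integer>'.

m = 12929
d = (16, 21);  v_rel = (7, 11),  |v_rel|² = 170
v_rel×d = (7)·(21) − (11)·(16) = -29
since m = R²·170 − (-29)²:  R² = (841 + 12929) / 170 = 81
R = √81 = 9  ⇒  r_B = 9 − 2 = 7

rB=7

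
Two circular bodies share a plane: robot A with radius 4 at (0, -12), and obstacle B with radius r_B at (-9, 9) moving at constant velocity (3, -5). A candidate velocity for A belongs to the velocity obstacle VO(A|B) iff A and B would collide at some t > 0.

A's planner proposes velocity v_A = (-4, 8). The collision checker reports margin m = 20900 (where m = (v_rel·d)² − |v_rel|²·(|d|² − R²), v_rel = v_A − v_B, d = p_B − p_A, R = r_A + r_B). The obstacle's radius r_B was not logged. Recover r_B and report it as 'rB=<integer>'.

m = 20900
d = (-9, 21);  v_rel = (-7, 13),  |v_rel|² = 218
v_rel×d = (-7)·(21) − (13)·(-9) = -30
since m = R²·218 − (-30)²:  R² = (900 + 20900) / 218 = 100
R = √100 = 10  ⇒  r_B = 10 − 4 = 6

rB=6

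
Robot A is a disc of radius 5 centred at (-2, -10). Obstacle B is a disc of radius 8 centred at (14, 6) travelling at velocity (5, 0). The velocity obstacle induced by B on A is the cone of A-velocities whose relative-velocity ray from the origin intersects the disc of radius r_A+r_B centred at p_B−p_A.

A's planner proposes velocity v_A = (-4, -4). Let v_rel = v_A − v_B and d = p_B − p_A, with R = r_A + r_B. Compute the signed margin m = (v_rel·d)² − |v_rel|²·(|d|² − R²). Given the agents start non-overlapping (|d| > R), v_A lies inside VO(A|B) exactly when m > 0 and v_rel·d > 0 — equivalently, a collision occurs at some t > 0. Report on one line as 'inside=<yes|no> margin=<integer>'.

d = (16, 16),  |d|² = 512;  R = 5+8 = 13,  c = 512−13² = 343
v_rel = (-9, -4),  |v_rel|² = 97;  v_rel·d = (-9)·(16) + (-4)·(16) = -208
97·t² + 416·t + 343 = 0  ⇒  m = (-208)² − 97·343 = 9993
m = 9993 > 0,  v_rel·d = -208 < 0  ⇒  outside

inside=no margin=9993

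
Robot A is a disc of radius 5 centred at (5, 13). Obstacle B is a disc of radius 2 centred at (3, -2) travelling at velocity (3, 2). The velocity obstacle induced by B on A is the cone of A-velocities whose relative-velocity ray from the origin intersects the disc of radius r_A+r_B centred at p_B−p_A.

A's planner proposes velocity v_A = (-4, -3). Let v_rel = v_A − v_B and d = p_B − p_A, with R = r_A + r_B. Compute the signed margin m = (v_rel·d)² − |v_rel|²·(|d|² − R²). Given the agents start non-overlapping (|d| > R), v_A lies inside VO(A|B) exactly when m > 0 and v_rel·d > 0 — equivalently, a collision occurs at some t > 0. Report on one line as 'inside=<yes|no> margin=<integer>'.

d = (-2, -15),  |d|² = 229;  R = 5+2 = 7,  c = 229−7² = 180
v_rel = (-7, -5),  |v_rel|² = 74;  v_rel·d = (-7)·(-2) + (-5)·(-15) = 89
74·t² − 178·t + 180 = 0  ⇒  m = 89² − 74·180 = -5399
m = -5399 < 0,  v_rel·d = 89 > 0  ⇒  outside

inside=no margin=-5399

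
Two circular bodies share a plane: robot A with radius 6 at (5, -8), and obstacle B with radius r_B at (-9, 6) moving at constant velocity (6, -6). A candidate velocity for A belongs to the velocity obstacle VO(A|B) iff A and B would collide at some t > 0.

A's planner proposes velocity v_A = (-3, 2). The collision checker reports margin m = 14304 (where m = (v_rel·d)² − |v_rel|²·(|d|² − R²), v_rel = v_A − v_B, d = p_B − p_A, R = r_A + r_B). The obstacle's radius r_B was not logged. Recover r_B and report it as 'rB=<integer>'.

m = 14304
d = (-14, 14);  v_rel = (-9, 8),  |v_rel|² = 145
v_rel×d = (-9)·(14) − (8)·(-14) = -14
since m = R²·145 − (-14)²:  R² = (196 + 14304) / 145 = 100
R = √100 = 10  ⇒  r_B = 10 − 6 = 4

rB=4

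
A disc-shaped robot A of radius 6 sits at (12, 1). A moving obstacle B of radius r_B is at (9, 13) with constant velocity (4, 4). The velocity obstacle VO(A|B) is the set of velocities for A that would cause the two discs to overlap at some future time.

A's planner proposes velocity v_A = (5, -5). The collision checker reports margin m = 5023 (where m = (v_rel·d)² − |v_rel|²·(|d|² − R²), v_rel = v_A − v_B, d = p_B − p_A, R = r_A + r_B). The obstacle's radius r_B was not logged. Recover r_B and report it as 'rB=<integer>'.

m = 5023
d = (-3, 12);  v_rel = (1, -9),  |v_rel|² = 82
v_rel×d = (1)·(12) − (-9)·(-3) = -15
since m = R²·82 − (-15)²:  R² = (225 + 5023) / 82 = 64
R = √64 = 8  ⇒  r_B = 8 − 6 = 2

rB=2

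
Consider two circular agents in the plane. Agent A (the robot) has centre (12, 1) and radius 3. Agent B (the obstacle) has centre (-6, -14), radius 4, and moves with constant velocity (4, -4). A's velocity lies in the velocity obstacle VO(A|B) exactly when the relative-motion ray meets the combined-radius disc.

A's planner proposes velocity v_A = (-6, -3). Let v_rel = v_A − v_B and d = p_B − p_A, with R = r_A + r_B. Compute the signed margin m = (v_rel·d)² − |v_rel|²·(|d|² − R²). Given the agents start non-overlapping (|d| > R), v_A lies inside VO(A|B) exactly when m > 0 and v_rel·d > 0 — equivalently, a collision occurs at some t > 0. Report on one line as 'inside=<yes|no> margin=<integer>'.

d = (-18, -15),  |d|² = 549;  R = 3+4 = 7,  c = 549−7² = 500
v_rel = (-10, 1),  |v_rel|² = 101;  v_rel·d = (-10)·(-18) + (1)·(-15) = 165
101·t² − 330·t + 500 = 0  ⇒  m = 165² − 101·500 = -23275
m = -23275 < 0,  v_rel·d = 165 > 0  ⇒  outside

inside=no margin=-23275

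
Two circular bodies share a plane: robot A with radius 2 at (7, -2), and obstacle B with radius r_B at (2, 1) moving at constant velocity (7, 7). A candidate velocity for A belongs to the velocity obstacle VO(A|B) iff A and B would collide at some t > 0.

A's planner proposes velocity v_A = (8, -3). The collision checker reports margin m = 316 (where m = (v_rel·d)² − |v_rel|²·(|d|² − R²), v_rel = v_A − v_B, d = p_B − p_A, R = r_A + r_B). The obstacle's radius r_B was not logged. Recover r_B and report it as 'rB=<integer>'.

m = 316
d = (-5, 3);  v_rel = (1, -10),  |v_rel|² = 101
v_rel×d = (1)·(3) − (-10)·(-5) = -47
since m = R²·101 − (-47)²:  R² = (2209 + 316) / 101 = 25
R = √25 = 5  ⇒  r_B = 5 − 2 = 3

rB=3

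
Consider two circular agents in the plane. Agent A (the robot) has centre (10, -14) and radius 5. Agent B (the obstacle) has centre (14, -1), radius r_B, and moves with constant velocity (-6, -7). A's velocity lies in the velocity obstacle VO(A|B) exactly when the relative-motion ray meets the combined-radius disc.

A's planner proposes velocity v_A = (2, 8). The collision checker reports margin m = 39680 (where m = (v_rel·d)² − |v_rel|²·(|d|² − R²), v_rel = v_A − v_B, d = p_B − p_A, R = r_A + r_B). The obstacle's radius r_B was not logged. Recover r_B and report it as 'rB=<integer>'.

m = 39680
d = (4, 13);  v_rel = (8, 15),  |v_rel|² = 289
v_rel×d = (8)·(13) − (15)·(4) = 44
since m = R²·289 − 44²:  R² = (1936 + 39680) / 289 = 144
R = √144 = 12  ⇒  r_B = 12 − 5 = 7

rB=7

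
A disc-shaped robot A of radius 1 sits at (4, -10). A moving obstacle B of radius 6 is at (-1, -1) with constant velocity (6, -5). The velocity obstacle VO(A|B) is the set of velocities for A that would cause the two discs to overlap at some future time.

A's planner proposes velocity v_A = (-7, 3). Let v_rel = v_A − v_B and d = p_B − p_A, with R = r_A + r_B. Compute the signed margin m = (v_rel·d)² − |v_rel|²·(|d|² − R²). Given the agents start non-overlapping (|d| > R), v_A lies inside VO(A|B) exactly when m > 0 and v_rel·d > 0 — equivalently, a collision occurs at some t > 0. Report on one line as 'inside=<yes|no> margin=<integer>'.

d = (-5, 9),  |d|² = 106;  R = 1+6 = 7,  c = 106−7² = 57
v_rel = (-13, 8),  |v_rel|² = 233;  v_rel·d = (-13)·(-5) + (8)·(9) = 137
233·t² − 274·t + 57 = 0  ⇒  m = 137² − 233·57 = 5488
m = 5488 > 0,  v_rel·d = 137 > 0  ⇒  inside

inside=yes margin=5488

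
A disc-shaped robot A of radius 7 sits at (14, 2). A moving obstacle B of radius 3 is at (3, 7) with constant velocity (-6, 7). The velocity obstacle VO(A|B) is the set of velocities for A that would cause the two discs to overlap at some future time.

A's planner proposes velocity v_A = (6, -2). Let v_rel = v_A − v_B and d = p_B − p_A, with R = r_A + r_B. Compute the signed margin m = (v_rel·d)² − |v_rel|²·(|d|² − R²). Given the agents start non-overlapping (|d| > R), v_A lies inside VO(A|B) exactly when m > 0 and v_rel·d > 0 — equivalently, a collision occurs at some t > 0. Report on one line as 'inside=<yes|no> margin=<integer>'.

d = (-11, 5),  |d|² = 146;  R = 7+3 = 10,  c = 146−10² = 46
v_rel = (12, -9),  |v_rel|² = 225;  v_rel·d = (12)·(-11) + (-9)·(5) = -177
225·t² + 354·t + 46 = 0  ⇒  m = (-177)² − 225·46 = 20979
m = 20979 > 0,  v_rel·d = -177 < 0  ⇒  outside

inside=no margin=20979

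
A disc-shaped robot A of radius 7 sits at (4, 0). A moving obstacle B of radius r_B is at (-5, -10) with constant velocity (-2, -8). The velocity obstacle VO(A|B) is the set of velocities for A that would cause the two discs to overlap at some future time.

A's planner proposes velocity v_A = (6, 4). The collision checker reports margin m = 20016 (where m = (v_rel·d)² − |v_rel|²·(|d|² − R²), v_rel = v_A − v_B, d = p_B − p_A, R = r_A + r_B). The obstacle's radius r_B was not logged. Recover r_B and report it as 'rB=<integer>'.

m = 20016
d = (-9, -10);  v_rel = (8, 12),  |v_rel|² = 208
v_rel×d = (8)·(-10) − (12)·(-9) = 28
since m = R²·208 − 28²:  R² = (784 + 20016) / 208 = 100
R = √100 = 10  ⇒  r_B = 10 − 7 = 3

rB=3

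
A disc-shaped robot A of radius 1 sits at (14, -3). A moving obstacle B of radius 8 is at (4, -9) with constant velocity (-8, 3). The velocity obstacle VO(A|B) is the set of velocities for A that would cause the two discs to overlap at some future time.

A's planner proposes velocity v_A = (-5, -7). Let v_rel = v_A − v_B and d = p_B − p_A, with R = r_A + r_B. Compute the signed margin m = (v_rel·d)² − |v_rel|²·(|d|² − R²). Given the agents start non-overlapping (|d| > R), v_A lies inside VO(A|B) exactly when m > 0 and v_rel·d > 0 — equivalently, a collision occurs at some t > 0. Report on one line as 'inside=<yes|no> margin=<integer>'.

d = (-10, -6),  |d|² = 136;  R = 1+8 = 9,  c = 136−9² = 55
v_rel = (3, -10),  |v_rel|² = 109;  v_rel·d = (3)·(-10) + (-10)·(-6) = 30
109·t² − 60·t + 55 = 0  ⇒  m = 30² − 109·55 = -5095
m = -5095 < 0,  v_rel·d = 30 > 0  ⇒  outside

inside=no margin=-5095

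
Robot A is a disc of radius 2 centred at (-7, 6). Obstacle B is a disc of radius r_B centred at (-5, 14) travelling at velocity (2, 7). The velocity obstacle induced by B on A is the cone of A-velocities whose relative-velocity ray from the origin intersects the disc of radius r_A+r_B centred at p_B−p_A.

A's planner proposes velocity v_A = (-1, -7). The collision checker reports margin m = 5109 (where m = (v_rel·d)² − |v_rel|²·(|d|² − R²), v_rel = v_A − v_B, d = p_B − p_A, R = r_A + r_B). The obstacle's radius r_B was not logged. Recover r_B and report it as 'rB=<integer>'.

m = 5109
d = (2, 8);  v_rel = (-3, -14),  |v_rel|² = 205
v_rel×d = (-3)·(8) − (-14)·(2) = 4
since m = R²·205 − 4²:  R² = (16 + 5109) / 205 = 25
R = √25 = 5  ⇒  r_B = 5 − 2 = 3

rB=3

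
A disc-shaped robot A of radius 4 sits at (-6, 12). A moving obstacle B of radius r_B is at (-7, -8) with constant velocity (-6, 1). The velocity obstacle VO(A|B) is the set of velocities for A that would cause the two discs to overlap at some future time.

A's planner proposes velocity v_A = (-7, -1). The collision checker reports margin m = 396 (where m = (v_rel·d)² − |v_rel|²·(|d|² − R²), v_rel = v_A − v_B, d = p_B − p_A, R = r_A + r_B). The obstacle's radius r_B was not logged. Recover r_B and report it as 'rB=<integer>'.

m = 396
d = (-1, -20);  v_rel = (-1, -2),  |v_rel|² = 5
v_rel×d = (-1)·(-20) − (-2)·(-1) = 18
since m = R²·5 − 18²:  R² = (324 + 396) / 5 = 144
R = √144 = 12  ⇒  r_B = 12 − 4 = 8

rB=8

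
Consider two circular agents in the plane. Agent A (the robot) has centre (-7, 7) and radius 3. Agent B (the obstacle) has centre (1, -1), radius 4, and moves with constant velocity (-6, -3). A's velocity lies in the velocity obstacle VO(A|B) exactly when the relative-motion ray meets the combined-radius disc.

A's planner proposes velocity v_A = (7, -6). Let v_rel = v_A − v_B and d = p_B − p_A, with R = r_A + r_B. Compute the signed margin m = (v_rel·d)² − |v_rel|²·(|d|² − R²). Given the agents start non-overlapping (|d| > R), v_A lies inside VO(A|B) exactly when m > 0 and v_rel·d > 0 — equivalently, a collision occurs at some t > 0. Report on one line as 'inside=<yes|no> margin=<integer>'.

d = (8, -8),  |d|² = 128;  R = 3+4 = 7,  c = 128−7² = 79
v_rel = (13, -3),  |v_rel|² = 178;  v_rel·d = (13)·(8) + (-3)·(-8) = 128
178·t² − 256·t + 79 = 0  ⇒  m = 128² − 178·79 = 2322
m = 2322 > 0,  v_rel·d = 128 > 0  ⇒  inside

inside=yes margin=2322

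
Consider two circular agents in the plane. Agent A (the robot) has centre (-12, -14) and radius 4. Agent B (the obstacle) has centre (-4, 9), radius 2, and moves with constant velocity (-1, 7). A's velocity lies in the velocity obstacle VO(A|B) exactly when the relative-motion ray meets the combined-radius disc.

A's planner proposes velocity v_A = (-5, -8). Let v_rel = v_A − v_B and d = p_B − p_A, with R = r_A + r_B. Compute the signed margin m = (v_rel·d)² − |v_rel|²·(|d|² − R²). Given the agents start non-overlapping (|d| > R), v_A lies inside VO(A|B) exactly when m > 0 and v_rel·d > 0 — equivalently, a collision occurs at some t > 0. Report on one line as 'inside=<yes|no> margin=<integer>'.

d = (8, 23),  |d|² = 593;  R = 4+2 = 6,  c = 593−6² = 557
v_rel = (-4, -15),  |v_rel|² = 241;  v_rel·d = (-4)·(8) + (-15)·(23) = -377
241·t² + 754·t + 557 = 0  ⇒  m = (-377)² − 241·557 = 7892
m = 7892 > 0,  v_rel·d = -377 < 0  ⇒  outside

inside=no margin=7892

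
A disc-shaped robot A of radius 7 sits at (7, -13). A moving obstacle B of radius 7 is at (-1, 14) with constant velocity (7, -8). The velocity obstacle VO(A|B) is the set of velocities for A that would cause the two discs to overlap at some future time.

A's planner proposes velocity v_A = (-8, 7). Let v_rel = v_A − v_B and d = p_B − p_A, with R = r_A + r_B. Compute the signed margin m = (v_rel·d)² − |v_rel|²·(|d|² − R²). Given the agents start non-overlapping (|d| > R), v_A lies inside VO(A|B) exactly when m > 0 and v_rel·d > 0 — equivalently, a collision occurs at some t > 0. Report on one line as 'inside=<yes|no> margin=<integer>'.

d = (-8, 27),  |d|² = 793;  R = 7+7 = 14,  c = 793−14² = 597
v_rel = (-15, 15),  |v_rel|² = 450;  v_rel·d = (-15)·(-8) + (15)·(27) = 525
450·t² − 1050·t + 597 = 0  ⇒  m = 525² − 450·597 = 6975
m = 6975 > 0,  v_rel·d = 525 > 0  ⇒  inside

inside=yes margin=6975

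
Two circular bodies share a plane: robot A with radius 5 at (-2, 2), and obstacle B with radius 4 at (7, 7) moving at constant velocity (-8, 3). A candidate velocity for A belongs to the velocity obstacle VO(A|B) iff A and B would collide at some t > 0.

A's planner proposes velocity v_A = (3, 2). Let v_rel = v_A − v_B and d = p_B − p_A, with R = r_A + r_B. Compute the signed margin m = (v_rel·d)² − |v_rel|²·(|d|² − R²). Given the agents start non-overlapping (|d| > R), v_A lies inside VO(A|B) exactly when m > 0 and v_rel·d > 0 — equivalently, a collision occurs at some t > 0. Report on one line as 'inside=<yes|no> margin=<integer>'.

d = (9, 5),  |d|² = 106;  R = 5+4 = 9,  c = 106−9² = 25
v_rel = (11, -1),  |v_rel|² = 122;  v_rel·d = (11)·(9) + (-1)·(5) = 94
122·t² − 188·t + 25 = 0  ⇒  m = 94² − 122·25 = 5786
m = 5786 > 0,  v_rel·d = 94 > 0  ⇒  inside

inside=yes margin=5786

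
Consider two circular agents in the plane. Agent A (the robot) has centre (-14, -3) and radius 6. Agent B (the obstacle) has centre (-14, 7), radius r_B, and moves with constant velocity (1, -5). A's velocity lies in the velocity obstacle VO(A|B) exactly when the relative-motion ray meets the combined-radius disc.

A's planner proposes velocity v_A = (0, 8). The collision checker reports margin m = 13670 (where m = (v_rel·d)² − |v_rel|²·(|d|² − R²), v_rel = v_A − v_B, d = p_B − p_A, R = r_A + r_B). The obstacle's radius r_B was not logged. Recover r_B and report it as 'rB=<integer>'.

m = 13670
d = (0, 10);  v_rel = (-1, 13),  |v_rel|² = 170
v_rel×d = (-1)·(10) − (13)·(0) = -10
since m = R²·170 − (-10)²:  R² = (100 + 13670) / 170 = 81
R = √81 = 9  ⇒  r_B = 9 − 6 = 3

rB=3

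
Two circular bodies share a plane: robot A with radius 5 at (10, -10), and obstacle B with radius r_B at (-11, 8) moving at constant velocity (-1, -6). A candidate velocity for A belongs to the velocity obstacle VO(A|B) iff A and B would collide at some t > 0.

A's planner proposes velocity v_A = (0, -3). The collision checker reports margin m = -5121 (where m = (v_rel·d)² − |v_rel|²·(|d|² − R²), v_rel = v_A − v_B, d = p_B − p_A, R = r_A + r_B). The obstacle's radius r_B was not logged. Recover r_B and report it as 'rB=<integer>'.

m = -5121
d = (-21, 18);  v_rel = (1, 3),  |v_rel|² = 10
v_rel×d = (1)·(18) − (3)·(-21) = 81
since m = R²·10 − 81²:  R² = (6561 + -5121) / 10 = 144
R = √144 = 12  ⇒  r_B = 12 − 5 = 7

rB=7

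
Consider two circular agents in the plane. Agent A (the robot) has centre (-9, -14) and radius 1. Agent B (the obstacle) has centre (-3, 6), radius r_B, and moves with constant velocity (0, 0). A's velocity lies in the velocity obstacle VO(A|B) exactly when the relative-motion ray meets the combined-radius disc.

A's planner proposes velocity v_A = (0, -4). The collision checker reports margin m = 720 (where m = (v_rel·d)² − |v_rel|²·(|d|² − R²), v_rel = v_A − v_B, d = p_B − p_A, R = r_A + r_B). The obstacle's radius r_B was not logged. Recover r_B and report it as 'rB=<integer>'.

m = 720
d = (6, 20);  v_rel = (0, -4),  |v_rel|² = 16
v_rel×d = (0)·(20) − (-4)·(6) = 24
since m = R²·16 − 24²:  R² = (576 + 720) / 16 = 81
R = √81 = 9  ⇒  r_B = 9 − 1 = 8

rB=8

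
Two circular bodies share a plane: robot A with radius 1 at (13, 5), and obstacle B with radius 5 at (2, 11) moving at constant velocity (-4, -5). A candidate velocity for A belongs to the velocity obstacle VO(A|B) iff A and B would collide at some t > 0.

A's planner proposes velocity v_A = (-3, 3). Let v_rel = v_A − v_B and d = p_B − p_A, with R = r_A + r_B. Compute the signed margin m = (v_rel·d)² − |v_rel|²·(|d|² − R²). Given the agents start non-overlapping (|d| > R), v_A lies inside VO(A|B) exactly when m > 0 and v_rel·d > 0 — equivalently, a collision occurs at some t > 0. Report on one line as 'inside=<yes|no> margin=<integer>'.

d = (-11, 6),  |d|² = 157;  R = 1+5 = 6,  c = 157−6² = 121
v_rel = (1, 8),  |v_rel|² = 65;  v_rel·d = (1)·(-11) + (8)·(6) = 37
65·t² − 74·t + 121 = 0  ⇒  m = 37² − 65·121 = -6496
m = -6496 < 0,  v_rel·d = 37 > 0  ⇒  outside

inside=no margin=-6496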